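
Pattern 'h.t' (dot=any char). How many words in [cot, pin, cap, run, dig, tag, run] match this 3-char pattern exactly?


Pattern 'h.t' means: starts with 'h', any single char, ends with 't'.
Checking each word (must be exactly 3 chars):
  'cot' (len=3): no
  'pin' (len=3): no
  'cap' (len=3): no
  'run' (len=3): no
  'dig' (len=3): no
  'tag' (len=3): no
  'run' (len=3): no
Matching words: []
Total: 0

0


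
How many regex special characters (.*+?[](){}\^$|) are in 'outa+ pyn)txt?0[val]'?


Regex special characters are: . * + ? [ ] ( ) { } \ ^ $ |
Scanning 'outa+ pyn)txt?0[val]':
  pos 4: '+' -> SPECIAL
  pos 9: ')' -> SPECIAL
  pos 13: '?' -> SPECIAL
  pos 15: '[' -> SPECIAL
  pos 19: ']' -> SPECIAL
Special chars found: ['+', ')', '?', '[', ']']
Total: 5

5


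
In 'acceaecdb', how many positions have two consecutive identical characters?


Looking for consecutive identical characters in 'acceaecdb':
  pos 0-1: 'a' vs 'c' -> different
  pos 1-2: 'c' vs 'c' -> MATCH ('cc')
  pos 2-3: 'c' vs 'e' -> different
  pos 3-4: 'e' vs 'a' -> different
  pos 4-5: 'a' vs 'e' -> different
  pos 5-6: 'e' vs 'c' -> different
  pos 6-7: 'c' vs 'd' -> different
  pos 7-8: 'd' vs 'b' -> different
Consecutive identical pairs: ['cc']
Count: 1

1


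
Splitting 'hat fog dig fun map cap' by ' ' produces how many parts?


Splitting by ' ' breaks the string at each occurrence of the separator.
Text: 'hat fog dig fun map cap'
Parts after split:
  Part 1: 'hat'
  Part 2: 'fog'
  Part 3: 'dig'
  Part 4: 'fun'
  Part 5: 'map'
  Part 6: 'cap'
Total parts: 6

6


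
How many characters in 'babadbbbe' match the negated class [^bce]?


Negated class [^bce] matches any char NOT in {b, c, e}
Scanning 'babadbbbe':
  pos 0: 'b' -> no (excluded)
  pos 1: 'a' -> MATCH
  pos 2: 'b' -> no (excluded)
  pos 3: 'a' -> MATCH
  pos 4: 'd' -> MATCH
  pos 5: 'b' -> no (excluded)
  pos 6: 'b' -> no (excluded)
  pos 7: 'b' -> no (excluded)
  pos 8: 'e' -> no (excluded)
Total matches: 3

3


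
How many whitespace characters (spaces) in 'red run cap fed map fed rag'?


\s matches whitespace characters (spaces, tabs, etc.).
Text: 'red run cap fed map fed rag'
This text has 7 words separated by spaces.
Number of spaces = number of words - 1 = 7 - 1 = 6

6


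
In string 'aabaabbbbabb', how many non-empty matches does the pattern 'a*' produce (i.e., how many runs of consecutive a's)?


Pattern 'a*' matches zero or more a's. We want non-empty runs of consecutive a's.
String: 'aabaabbbbabb'
Walking through the string to find runs of a's:
  Run 1: positions 0-1 -> 'aa'
  Run 2: positions 3-4 -> 'aa'
  Run 3: positions 9-9 -> 'a'
Non-empty runs found: ['aa', 'aa', 'a']
Count: 3

3


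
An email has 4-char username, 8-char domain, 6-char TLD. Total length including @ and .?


An email address has format: username@domain.tld
Username length: 4
'@' character: 1
Domain length: 8
'.' character: 1
TLD length: 6
Total = 4 + 1 + 8 + 1 + 6 = 20

20


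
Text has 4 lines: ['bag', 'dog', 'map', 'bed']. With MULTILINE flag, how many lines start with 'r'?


With MULTILINE flag, ^ matches the start of each line.
Lines: ['bag', 'dog', 'map', 'bed']
Checking which lines start with 'r':
  Line 1: 'bag' -> no
  Line 2: 'dog' -> no
  Line 3: 'map' -> no
  Line 4: 'bed' -> no
Matching lines: []
Count: 0

0


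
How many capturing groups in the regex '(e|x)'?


To count capturing groups, count each '(' that starts a group.
Pattern: '(e|x)'
Walking through the pattern:
  Position 0: '(' -> group #1
Total capturing groups: 1

1


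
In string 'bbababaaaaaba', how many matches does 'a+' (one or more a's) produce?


Pattern 'a+' matches one or more consecutive a's.
String: 'bbababaaaaaba'
Scanning for runs of a:
  Match 1: 'a' (length 1)
  Match 2: 'a' (length 1)
  Match 3: 'aaaaa' (length 5)
  Match 4: 'a' (length 1)
Total matches: 4

4


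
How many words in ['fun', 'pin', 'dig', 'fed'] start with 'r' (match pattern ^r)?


Pattern ^r anchors to start of word. Check which words begin with 'r':
  'fun' -> no
  'pin' -> no
  'dig' -> no
  'fed' -> no
Matching words: []
Count: 0

0


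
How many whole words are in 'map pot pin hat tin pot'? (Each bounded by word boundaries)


Word boundaries (\b) mark the start/end of each word.
Text: 'map pot pin hat tin pot'
Splitting by whitespace:
  Word 1: 'map'
  Word 2: 'pot'
  Word 3: 'pin'
  Word 4: 'hat'
  Word 5: 'tin'
  Word 6: 'pot'
Total whole words: 6

6


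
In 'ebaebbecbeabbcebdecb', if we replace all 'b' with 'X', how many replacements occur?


re.sub('b', 'X', text) replaces every occurrence of 'b' with 'X'.
Text: 'ebaebbecbeabbcebdecb'
Scanning for 'b':
  pos 1: 'b' -> replacement #1
  pos 4: 'b' -> replacement #2
  pos 5: 'b' -> replacement #3
  pos 8: 'b' -> replacement #4
  pos 11: 'b' -> replacement #5
  pos 12: 'b' -> replacement #6
  pos 15: 'b' -> replacement #7
  pos 19: 'b' -> replacement #8
Total replacements: 8

8


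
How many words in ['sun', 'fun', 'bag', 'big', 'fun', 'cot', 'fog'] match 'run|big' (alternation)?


Alternation 'run|big' matches either 'run' or 'big'.
Checking each word:
  'sun' -> no
  'fun' -> no
  'bag' -> no
  'big' -> MATCH
  'fun' -> no
  'cot' -> no
  'fog' -> no
Matches: ['big']
Count: 1

1


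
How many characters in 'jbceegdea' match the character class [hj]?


Character class [hj] matches any of: {h, j}
Scanning string 'jbceegdea' character by character:
  pos 0: 'j' -> MATCH
  pos 1: 'b' -> no
  pos 2: 'c' -> no
  pos 3: 'e' -> no
  pos 4: 'e' -> no
  pos 5: 'g' -> no
  pos 6: 'd' -> no
  pos 7: 'e' -> no
  pos 8: 'a' -> no
Total matches: 1

1


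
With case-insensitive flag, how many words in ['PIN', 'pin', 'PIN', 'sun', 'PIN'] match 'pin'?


Case-insensitive matching: compare each word's lowercase form to 'pin'.
  'PIN' -> lower='pin' -> MATCH
  'pin' -> lower='pin' -> MATCH
  'PIN' -> lower='pin' -> MATCH
  'sun' -> lower='sun' -> no
  'PIN' -> lower='pin' -> MATCH
Matches: ['PIN', 'pin', 'PIN', 'PIN']
Count: 4

4


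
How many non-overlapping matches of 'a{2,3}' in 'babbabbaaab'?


Pattern 'a{2,3}' matches between 2 and 3 consecutive a's (greedy).
String: 'babbabbaaab'
Finding runs of a's and applying greedy matching:
  Run at pos 1: 'a' (length 1)
  Run at pos 4: 'a' (length 1)
  Run at pos 7: 'aaa' (length 3)
Matches: ['aaa']
Count: 1

1


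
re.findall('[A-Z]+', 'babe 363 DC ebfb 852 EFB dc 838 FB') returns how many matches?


Pattern '[A-Z]+' finds one or more uppercase letters.
Text: 'babe 363 DC ebfb 852 EFB dc 838 FB'
Scanning for matches:
  Match 1: 'DC'
  Match 2: 'EFB'
  Match 3: 'FB'
Total matches: 3

3


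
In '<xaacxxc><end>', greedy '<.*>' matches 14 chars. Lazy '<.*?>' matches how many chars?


Greedy '<.*>' tries to match as MUCH as possible.
Lazy '<.*?>' tries to match as LITTLE as possible.

String: '<xaacxxc><end>'
Greedy '<.*>' starts at first '<' and extends to the LAST '>': '<xaacxxc><end>' (14 chars)
Lazy '<.*?>' starts at first '<' and stops at the FIRST '>': '<xaacxxc>' (9 chars)

9


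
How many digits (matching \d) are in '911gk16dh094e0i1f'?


\d matches any digit 0-9.
Scanning '911gk16dh094e0i1f':
  pos 0: '9' -> DIGIT
  pos 1: '1' -> DIGIT
  pos 2: '1' -> DIGIT
  pos 5: '1' -> DIGIT
  pos 6: '6' -> DIGIT
  pos 9: '0' -> DIGIT
  pos 10: '9' -> DIGIT
  pos 11: '4' -> DIGIT
  pos 13: '0' -> DIGIT
  pos 15: '1' -> DIGIT
Digits found: ['9', '1', '1', '1', '6', '0', '9', '4', '0', '1']
Total: 10

10


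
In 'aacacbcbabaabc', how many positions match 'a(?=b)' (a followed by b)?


Lookahead 'a(?=b)' matches 'a' only when followed by 'b'.
String: 'aacacbcbabaabc'
Checking each position where char is 'a':
  pos 0: 'a' -> no (next='a')
  pos 1: 'a' -> no (next='c')
  pos 3: 'a' -> no (next='c')
  pos 8: 'a' -> MATCH (next='b')
  pos 10: 'a' -> no (next='a')
  pos 11: 'a' -> MATCH (next='b')
Matching positions: [8, 11]
Count: 2

2


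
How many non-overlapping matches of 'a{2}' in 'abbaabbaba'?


Pattern 'a{2}' matches exactly 2 consecutive a's (greedy, non-overlapping).
String: 'abbaabbaba'
Scanning for runs of a's:
  Run at pos 0: 'a' (length 1) -> 0 match(es)
  Run at pos 3: 'aa' (length 2) -> 1 match(es)
  Run at pos 7: 'a' (length 1) -> 0 match(es)
  Run at pos 9: 'a' (length 1) -> 0 match(es)
Matches found: ['aa']
Total: 1

1


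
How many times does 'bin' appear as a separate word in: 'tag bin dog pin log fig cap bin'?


Scanning each word for exact match 'bin':
  Word 1: 'tag' -> no
  Word 2: 'bin' -> MATCH
  Word 3: 'dog' -> no
  Word 4: 'pin' -> no
  Word 5: 'log' -> no
  Word 6: 'fig' -> no
  Word 7: 'cap' -> no
  Word 8: 'bin' -> MATCH
Total matches: 2

2


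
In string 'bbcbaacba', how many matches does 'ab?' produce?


Pattern 'ab?' matches 'a' optionally followed by 'b'.
String: 'bbcbaacba'
Scanning left to right for 'a' then checking next char:
  Match 1: 'a' (a not followed by b)
  Match 2: 'a' (a not followed by b)
  Match 3: 'a' (a not followed by b)
Total matches: 3

3


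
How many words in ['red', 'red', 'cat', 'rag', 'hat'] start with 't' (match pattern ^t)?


Pattern ^t anchors to start of word. Check which words begin with 't':
  'red' -> no
  'red' -> no
  'cat' -> no
  'rag' -> no
  'hat' -> no
Matching words: []
Count: 0

0


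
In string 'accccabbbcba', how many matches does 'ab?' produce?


Pattern 'ab?' matches 'a' optionally followed by 'b'.
String: 'accccabbbcba'
Scanning left to right for 'a' then checking next char:
  Match 1: 'a' (a not followed by b)
  Match 2: 'ab' (a followed by b)
  Match 3: 'a' (a not followed by b)
Total matches: 3

3


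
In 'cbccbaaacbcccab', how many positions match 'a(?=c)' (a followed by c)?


Lookahead 'a(?=c)' matches 'a' only when followed by 'c'.
String: 'cbccbaaacbcccab'
Checking each position where char is 'a':
  pos 5: 'a' -> no (next='a')
  pos 6: 'a' -> no (next='a')
  pos 7: 'a' -> MATCH (next='c')
  pos 13: 'a' -> no (next='b')
Matching positions: [7]
Count: 1

1


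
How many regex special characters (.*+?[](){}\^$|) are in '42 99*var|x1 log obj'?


Regex special characters are: . * + ? [ ] ( ) { } \ ^ $ |
Scanning '42 99*var|x1 log obj':
  pos 5: '*' -> SPECIAL
  pos 9: '|' -> SPECIAL
Special chars found: ['*', '|']
Total: 2

2


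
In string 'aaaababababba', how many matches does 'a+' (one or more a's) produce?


Pattern 'a+' matches one or more consecutive a's.
String: 'aaaababababba'
Scanning for runs of a:
  Match 1: 'aaaa' (length 4)
  Match 2: 'a' (length 1)
  Match 3: 'a' (length 1)
  Match 4: 'a' (length 1)
  Match 5: 'a' (length 1)
Total matches: 5

5


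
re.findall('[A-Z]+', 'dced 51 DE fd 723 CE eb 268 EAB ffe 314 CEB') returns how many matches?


Pattern '[A-Z]+' finds one or more uppercase letters.
Text: 'dced 51 DE fd 723 CE eb 268 EAB ffe 314 CEB'
Scanning for matches:
  Match 1: 'DE'
  Match 2: 'CE'
  Match 3: 'EAB'
  Match 4: 'CEB'
Total matches: 4

4


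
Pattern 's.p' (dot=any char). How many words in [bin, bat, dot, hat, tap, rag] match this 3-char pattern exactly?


Pattern 's.p' means: starts with 's', any single char, ends with 'p'.
Checking each word (must be exactly 3 chars):
  'bin' (len=3): no
  'bat' (len=3): no
  'dot' (len=3): no
  'hat' (len=3): no
  'tap' (len=3): no
  'rag' (len=3): no
Matching words: []
Total: 0

0


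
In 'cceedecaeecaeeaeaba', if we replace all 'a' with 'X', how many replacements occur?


re.sub('a', 'X', text) replaces every occurrence of 'a' with 'X'.
Text: 'cceedecaeecaeeaeaba'
Scanning for 'a':
  pos 7: 'a' -> replacement #1
  pos 11: 'a' -> replacement #2
  pos 14: 'a' -> replacement #3
  pos 16: 'a' -> replacement #4
  pos 18: 'a' -> replacement #5
Total replacements: 5

5


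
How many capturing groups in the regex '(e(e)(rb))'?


To count capturing groups, count each '(' that starts a group.
Pattern: '(e(e)(rb))'
Walking through the pattern:
  Position 0: '(' -> group #1
  Position 2: '(' -> group #2
  Position 5: '(' -> group #3
Total capturing groups: 3

3


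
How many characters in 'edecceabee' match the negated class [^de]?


Negated class [^de] matches any char NOT in {d, e}
Scanning 'edecceabee':
  pos 0: 'e' -> no (excluded)
  pos 1: 'd' -> no (excluded)
  pos 2: 'e' -> no (excluded)
  pos 3: 'c' -> MATCH
  pos 4: 'c' -> MATCH
  pos 5: 'e' -> no (excluded)
  pos 6: 'a' -> MATCH
  pos 7: 'b' -> MATCH
  pos 8: 'e' -> no (excluded)
  pos 9: 'e' -> no (excluded)
Total matches: 4

4


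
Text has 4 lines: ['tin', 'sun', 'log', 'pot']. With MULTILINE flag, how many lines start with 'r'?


With MULTILINE flag, ^ matches the start of each line.
Lines: ['tin', 'sun', 'log', 'pot']
Checking which lines start with 'r':
  Line 1: 'tin' -> no
  Line 2: 'sun' -> no
  Line 3: 'log' -> no
  Line 4: 'pot' -> no
Matching lines: []
Count: 0

0


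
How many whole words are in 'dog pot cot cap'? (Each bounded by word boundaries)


Word boundaries (\b) mark the start/end of each word.
Text: 'dog pot cot cap'
Splitting by whitespace:
  Word 1: 'dog'
  Word 2: 'pot'
  Word 3: 'cot'
  Word 4: 'cap'
Total whole words: 4

4


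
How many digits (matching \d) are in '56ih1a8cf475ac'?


\d matches any digit 0-9.
Scanning '56ih1a8cf475ac':
  pos 0: '5' -> DIGIT
  pos 1: '6' -> DIGIT
  pos 4: '1' -> DIGIT
  pos 6: '8' -> DIGIT
  pos 9: '4' -> DIGIT
  pos 10: '7' -> DIGIT
  pos 11: '5' -> DIGIT
Digits found: ['5', '6', '1', '8', '4', '7', '5']
Total: 7

7


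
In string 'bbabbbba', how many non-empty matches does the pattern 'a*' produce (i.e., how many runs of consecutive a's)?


Pattern 'a*' matches zero or more a's. We want non-empty runs of consecutive a's.
String: 'bbabbbba'
Walking through the string to find runs of a's:
  Run 1: positions 2-2 -> 'a'
  Run 2: positions 7-7 -> 'a'
Non-empty runs found: ['a', 'a']
Count: 2

2


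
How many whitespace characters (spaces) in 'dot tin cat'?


\s matches whitespace characters (spaces, tabs, etc.).
Text: 'dot tin cat'
This text has 3 words separated by spaces.
Number of spaces = number of words - 1 = 3 - 1 = 2

2


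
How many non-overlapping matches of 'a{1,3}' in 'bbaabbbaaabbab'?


Pattern 'a{1,3}' matches between 1 and 3 consecutive a's (greedy).
String: 'bbaabbbaaabbab'
Finding runs of a's and applying greedy matching:
  Run at pos 2: 'aa' (length 2)
  Run at pos 7: 'aaa' (length 3)
  Run at pos 12: 'a' (length 1)
Matches: ['aa', 'aaa', 'a']
Count: 3

3


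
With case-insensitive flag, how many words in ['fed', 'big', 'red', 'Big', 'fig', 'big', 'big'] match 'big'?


Case-insensitive matching: compare each word's lowercase form to 'big'.
  'fed' -> lower='fed' -> no
  'big' -> lower='big' -> MATCH
  'red' -> lower='red' -> no
  'Big' -> lower='big' -> MATCH
  'fig' -> lower='fig' -> no
  'big' -> lower='big' -> MATCH
  'big' -> lower='big' -> MATCH
Matches: ['big', 'Big', 'big', 'big']
Count: 4

4


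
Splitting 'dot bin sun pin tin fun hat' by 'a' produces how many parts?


Splitting by 'a' breaks the string at each occurrence of the separator.
Text: 'dot bin sun pin tin fun hat'
Parts after split:
  Part 1: 'dot bin sun pin tin fun h'
  Part 2: 't'
Total parts: 2

2


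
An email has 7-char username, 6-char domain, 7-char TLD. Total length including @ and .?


An email address has format: username@domain.tld
Username length: 7
'@' character: 1
Domain length: 6
'.' character: 1
TLD length: 7
Total = 7 + 1 + 6 + 1 + 7 = 22

22


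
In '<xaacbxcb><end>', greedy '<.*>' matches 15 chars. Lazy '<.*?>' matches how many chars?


Greedy '<.*>' tries to match as MUCH as possible.
Lazy '<.*?>' tries to match as LITTLE as possible.

String: '<xaacbxcb><end>'
Greedy '<.*>' starts at first '<' and extends to the LAST '>': '<xaacbxcb><end>' (15 chars)
Lazy '<.*?>' starts at first '<' and stops at the FIRST '>': '<xaacbxcb>' (10 chars)

10


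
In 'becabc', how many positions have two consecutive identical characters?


Looking for consecutive identical characters in 'becabc':
  pos 0-1: 'b' vs 'e' -> different
  pos 1-2: 'e' vs 'c' -> different
  pos 2-3: 'c' vs 'a' -> different
  pos 3-4: 'a' vs 'b' -> different
  pos 4-5: 'b' vs 'c' -> different
Consecutive identical pairs: []
Count: 0

0


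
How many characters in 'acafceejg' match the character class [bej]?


Character class [bej] matches any of: {b, e, j}
Scanning string 'acafceejg' character by character:
  pos 0: 'a' -> no
  pos 1: 'c' -> no
  pos 2: 'a' -> no
  pos 3: 'f' -> no
  pos 4: 'c' -> no
  pos 5: 'e' -> MATCH
  pos 6: 'e' -> MATCH
  pos 7: 'j' -> MATCH
  pos 8: 'g' -> no
Total matches: 3

3


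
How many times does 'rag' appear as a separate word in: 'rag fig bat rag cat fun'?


Scanning each word for exact match 'rag':
  Word 1: 'rag' -> MATCH
  Word 2: 'fig' -> no
  Word 3: 'bat' -> no
  Word 4: 'rag' -> MATCH
  Word 5: 'cat' -> no
  Word 6: 'fun' -> no
Total matches: 2

2


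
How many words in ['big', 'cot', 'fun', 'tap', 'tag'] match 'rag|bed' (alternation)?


Alternation 'rag|bed' matches either 'rag' or 'bed'.
Checking each word:
  'big' -> no
  'cot' -> no
  'fun' -> no
  'tap' -> no
  'tag' -> no
Matches: []
Count: 0

0


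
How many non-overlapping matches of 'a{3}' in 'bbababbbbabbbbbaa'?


Pattern 'a{3}' matches exactly 3 consecutive a's (greedy, non-overlapping).
String: 'bbababbbbabbbbbaa'
Scanning for runs of a's:
  Run at pos 2: 'a' (length 1) -> 0 match(es)
  Run at pos 4: 'a' (length 1) -> 0 match(es)
  Run at pos 9: 'a' (length 1) -> 0 match(es)
  Run at pos 15: 'aa' (length 2) -> 0 match(es)
Matches found: []
Total: 0

0


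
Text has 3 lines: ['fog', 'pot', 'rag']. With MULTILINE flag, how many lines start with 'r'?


With MULTILINE flag, ^ matches the start of each line.
Lines: ['fog', 'pot', 'rag']
Checking which lines start with 'r':
  Line 1: 'fog' -> no
  Line 2: 'pot' -> no
  Line 3: 'rag' -> MATCH
Matching lines: ['rag']
Count: 1

1


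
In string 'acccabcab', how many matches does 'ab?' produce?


Pattern 'ab?' matches 'a' optionally followed by 'b'.
String: 'acccabcab'
Scanning left to right for 'a' then checking next char:
  Match 1: 'a' (a not followed by b)
  Match 2: 'ab' (a followed by b)
  Match 3: 'ab' (a followed by b)
Total matches: 3

3


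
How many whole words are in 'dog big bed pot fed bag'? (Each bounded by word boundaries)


Word boundaries (\b) mark the start/end of each word.
Text: 'dog big bed pot fed bag'
Splitting by whitespace:
  Word 1: 'dog'
  Word 2: 'big'
  Word 3: 'bed'
  Word 4: 'pot'
  Word 5: 'fed'
  Word 6: 'bag'
Total whole words: 6

6


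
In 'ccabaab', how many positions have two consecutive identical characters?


Looking for consecutive identical characters in 'ccabaab':
  pos 0-1: 'c' vs 'c' -> MATCH ('cc')
  pos 1-2: 'c' vs 'a' -> different
  pos 2-3: 'a' vs 'b' -> different
  pos 3-4: 'b' vs 'a' -> different
  pos 4-5: 'a' vs 'a' -> MATCH ('aa')
  pos 5-6: 'a' vs 'b' -> different
Consecutive identical pairs: ['cc', 'aa']
Count: 2

2


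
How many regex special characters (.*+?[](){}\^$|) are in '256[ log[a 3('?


Regex special characters are: . * + ? [ ] ( ) { } \ ^ $ |
Scanning '256[ log[a 3(':
  pos 3: '[' -> SPECIAL
  pos 8: '[' -> SPECIAL
  pos 12: '(' -> SPECIAL
Special chars found: ['[', '[', '(']
Total: 3

3


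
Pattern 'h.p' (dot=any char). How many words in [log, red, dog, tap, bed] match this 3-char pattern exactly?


Pattern 'h.p' means: starts with 'h', any single char, ends with 'p'.
Checking each word (must be exactly 3 chars):
  'log' (len=3): no
  'red' (len=3): no
  'dog' (len=3): no
  'tap' (len=3): no
  'bed' (len=3): no
Matching words: []
Total: 0

0


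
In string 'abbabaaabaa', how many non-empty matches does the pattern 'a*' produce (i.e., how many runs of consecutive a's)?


Pattern 'a*' matches zero or more a's. We want non-empty runs of consecutive a's.
String: 'abbabaaabaa'
Walking through the string to find runs of a's:
  Run 1: positions 0-0 -> 'a'
  Run 2: positions 3-3 -> 'a'
  Run 3: positions 5-7 -> 'aaa'
  Run 4: positions 9-10 -> 'aa'
Non-empty runs found: ['a', 'a', 'aaa', 'aa']
Count: 4

4


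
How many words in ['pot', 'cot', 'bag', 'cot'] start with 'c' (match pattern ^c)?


Pattern ^c anchors to start of word. Check which words begin with 'c':
  'pot' -> no
  'cot' -> MATCH (starts with 'c')
  'bag' -> no
  'cot' -> MATCH (starts with 'c')
Matching words: ['cot', 'cot']
Count: 2

2


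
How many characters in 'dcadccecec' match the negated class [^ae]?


Negated class [^ae] matches any char NOT in {a, e}
Scanning 'dcadccecec':
  pos 0: 'd' -> MATCH
  pos 1: 'c' -> MATCH
  pos 2: 'a' -> no (excluded)
  pos 3: 'd' -> MATCH
  pos 4: 'c' -> MATCH
  pos 5: 'c' -> MATCH
  pos 6: 'e' -> no (excluded)
  pos 7: 'c' -> MATCH
  pos 8: 'e' -> no (excluded)
  pos 9: 'c' -> MATCH
Total matches: 7

7


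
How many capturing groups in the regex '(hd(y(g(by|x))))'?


To count capturing groups, count each '(' that starts a group.
Pattern: '(hd(y(g(by|x))))'
Walking through the pattern:
  Position 0: '(' -> group #1
  Position 3: '(' -> group #2
  Position 5: '(' -> group #3
  Position 7: '(' -> group #4
Total capturing groups: 4

4


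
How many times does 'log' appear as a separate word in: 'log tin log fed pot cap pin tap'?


Scanning each word for exact match 'log':
  Word 1: 'log' -> MATCH
  Word 2: 'tin' -> no
  Word 3: 'log' -> MATCH
  Word 4: 'fed' -> no
  Word 5: 'pot' -> no
  Word 6: 'cap' -> no
  Word 7: 'pin' -> no
  Word 8: 'tap' -> no
Total matches: 2

2


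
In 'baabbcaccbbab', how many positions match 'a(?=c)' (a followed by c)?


Lookahead 'a(?=c)' matches 'a' only when followed by 'c'.
String: 'baabbcaccbbab'
Checking each position where char is 'a':
  pos 1: 'a' -> no (next='a')
  pos 2: 'a' -> no (next='b')
  pos 6: 'a' -> MATCH (next='c')
  pos 11: 'a' -> no (next='b')
Matching positions: [6]
Count: 1

1


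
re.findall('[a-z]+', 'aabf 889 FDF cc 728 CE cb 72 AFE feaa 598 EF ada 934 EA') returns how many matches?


Pattern '[a-z]+' finds one or more lowercase letters.
Text: 'aabf 889 FDF cc 728 CE cb 72 AFE feaa 598 EF ada 934 EA'
Scanning for matches:
  Match 1: 'aabf'
  Match 2: 'cc'
  Match 3: 'cb'
  Match 4: 'feaa'
  Match 5: 'ada'
Total matches: 5

5


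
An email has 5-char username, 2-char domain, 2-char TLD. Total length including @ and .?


An email address has format: username@domain.tld
Username length: 5
'@' character: 1
Domain length: 2
'.' character: 1
TLD length: 2
Total = 5 + 1 + 2 + 1 + 2 = 11

11


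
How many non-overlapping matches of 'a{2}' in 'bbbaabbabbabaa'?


Pattern 'a{2}' matches exactly 2 consecutive a's (greedy, non-overlapping).
String: 'bbbaabbabbabaa'
Scanning for runs of a's:
  Run at pos 3: 'aa' (length 2) -> 1 match(es)
  Run at pos 7: 'a' (length 1) -> 0 match(es)
  Run at pos 10: 'a' (length 1) -> 0 match(es)
  Run at pos 12: 'aa' (length 2) -> 1 match(es)
Matches found: ['aa', 'aa']
Total: 2

2


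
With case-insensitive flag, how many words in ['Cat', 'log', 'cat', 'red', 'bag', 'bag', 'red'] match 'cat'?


Case-insensitive matching: compare each word's lowercase form to 'cat'.
  'Cat' -> lower='cat' -> MATCH
  'log' -> lower='log' -> no
  'cat' -> lower='cat' -> MATCH
  'red' -> lower='red' -> no
  'bag' -> lower='bag' -> no
  'bag' -> lower='bag' -> no
  'red' -> lower='red' -> no
Matches: ['Cat', 'cat']
Count: 2

2


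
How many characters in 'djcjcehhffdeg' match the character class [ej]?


Character class [ej] matches any of: {e, j}
Scanning string 'djcjcehhffdeg' character by character:
  pos 0: 'd' -> no
  pos 1: 'j' -> MATCH
  pos 2: 'c' -> no
  pos 3: 'j' -> MATCH
  pos 4: 'c' -> no
  pos 5: 'e' -> MATCH
  pos 6: 'h' -> no
  pos 7: 'h' -> no
  pos 8: 'f' -> no
  pos 9: 'f' -> no
  pos 10: 'd' -> no
  pos 11: 'e' -> MATCH
  pos 12: 'g' -> no
Total matches: 4

4


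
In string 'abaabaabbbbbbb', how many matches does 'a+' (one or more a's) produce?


Pattern 'a+' matches one or more consecutive a's.
String: 'abaabaabbbbbbb'
Scanning for runs of a:
  Match 1: 'a' (length 1)
  Match 2: 'aa' (length 2)
  Match 3: 'aa' (length 2)
Total matches: 3

3


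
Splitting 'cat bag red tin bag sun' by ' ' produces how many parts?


Splitting by ' ' breaks the string at each occurrence of the separator.
Text: 'cat bag red tin bag sun'
Parts after split:
  Part 1: 'cat'
  Part 2: 'bag'
  Part 3: 'red'
  Part 4: 'tin'
  Part 5: 'bag'
  Part 6: 'sun'
Total parts: 6

6


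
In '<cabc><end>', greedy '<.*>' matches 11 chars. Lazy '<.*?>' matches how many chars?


Greedy '<.*>' tries to match as MUCH as possible.
Lazy '<.*?>' tries to match as LITTLE as possible.

String: '<cabc><end>'
Greedy '<.*>' starts at first '<' and extends to the LAST '>': '<cabc><end>' (11 chars)
Lazy '<.*?>' starts at first '<' and stops at the FIRST '>': '<cabc>' (6 chars)

6


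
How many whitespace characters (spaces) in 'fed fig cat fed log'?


\s matches whitespace characters (spaces, tabs, etc.).
Text: 'fed fig cat fed log'
This text has 5 words separated by spaces.
Number of spaces = number of words - 1 = 5 - 1 = 4

4


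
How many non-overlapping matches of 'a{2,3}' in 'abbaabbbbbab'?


Pattern 'a{2,3}' matches between 2 and 3 consecutive a's (greedy).
String: 'abbaabbbbbab'
Finding runs of a's and applying greedy matching:
  Run at pos 0: 'a' (length 1)
  Run at pos 3: 'aa' (length 2)
  Run at pos 10: 'a' (length 1)
Matches: ['aa']
Count: 1

1


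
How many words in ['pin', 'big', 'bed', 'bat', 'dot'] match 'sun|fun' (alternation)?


Alternation 'sun|fun' matches either 'sun' or 'fun'.
Checking each word:
  'pin' -> no
  'big' -> no
  'bed' -> no
  'bat' -> no
  'dot' -> no
Matches: []
Count: 0

0


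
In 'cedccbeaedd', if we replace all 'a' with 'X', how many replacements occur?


re.sub('a', 'X', text) replaces every occurrence of 'a' with 'X'.
Text: 'cedccbeaedd'
Scanning for 'a':
  pos 7: 'a' -> replacement #1
Total replacements: 1

1


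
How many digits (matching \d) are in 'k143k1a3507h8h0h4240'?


\d matches any digit 0-9.
Scanning 'k143k1a3507h8h0h4240':
  pos 1: '1' -> DIGIT
  pos 2: '4' -> DIGIT
  pos 3: '3' -> DIGIT
  pos 5: '1' -> DIGIT
  pos 7: '3' -> DIGIT
  pos 8: '5' -> DIGIT
  pos 9: '0' -> DIGIT
  pos 10: '7' -> DIGIT
  pos 12: '8' -> DIGIT
  pos 14: '0' -> DIGIT
  pos 16: '4' -> DIGIT
  pos 17: '2' -> DIGIT
  pos 18: '4' -> DIGIT
  pos 19: '0' -> DIGIT
Digits found: ['1', '4', '3', '1', '3', '5', '0', '7', '8', '0', '4', '2', '4', '0']
Total: 14

14


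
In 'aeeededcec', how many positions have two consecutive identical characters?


Looking for consecutive identical characters in 'aeeededcec':
  pos 0-1: 'a' vs 'e' -> different
  pos 1-2: 'e' vs 'e' -> MATCH ('ee')
  pos 2-3: 'e' vs 'e' -> MATCH ('ee')
  pos 3-4: 'e' vs 'd' -> different
  pos 4-5: 'd' vs 'e' -> different
  pos 5-6: 'e' vs 'd' -> different
  pos 6-7: 'd' vs 'c' -> different
  pos 7-8: 'c' vs 'e' -> different
  pos 8-9: 'e' vs 'c' -> different
Consecutive identical pairs: ['ee', 'ee']
Count: 2

2


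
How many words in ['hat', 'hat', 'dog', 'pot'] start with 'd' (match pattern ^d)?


Pattern ^d anchors to start of word. Check which words begin with 'd':
  'hat' -> no
  'hat' -> no
  'dog' -> MATCH (starts with 'd')
  'pot' -> no
Matching words: ['dog']
Count: 1

1


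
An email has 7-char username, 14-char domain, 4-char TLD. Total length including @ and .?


An email address has format: username@domain.tld
Username length: 7
'@' character: 1
Domain length: 14
'.' character: 1
TLD length: 4
Total = 7 + 1 + 14 + 1 + 4 = 27

27


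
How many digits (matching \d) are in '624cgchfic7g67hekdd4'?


\d matches any digit 0-9.
Scanning '624cgchfic7g67hekdd4':
  pos 0: '6' -> DIGIT
  pos 1: '2' -> DIGIT
  pos 2: '4' -> DIGIT
  pos 10: '7' -> DIGIT
  pos 12: '6' -> DIGIT
  pos 13: '7' -> DIGIT
  pos 19: '4' -> DIGIT
Digits found: ['6', '2', '4', '7', '6', '7', '4']
Total: 7

7


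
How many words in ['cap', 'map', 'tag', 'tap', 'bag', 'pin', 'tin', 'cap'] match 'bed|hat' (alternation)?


Alternation 'bed|hat' matches either 'bed' or 'hat'.
Checking each word:
  'cap' -> no
  'map' -> no
  'tag' -> no
  'tap' -> no
  'bag' -> no
  'pin' -> no
  'tin' -> no
  'cap' -> no
Matches: []
Count: 0

0


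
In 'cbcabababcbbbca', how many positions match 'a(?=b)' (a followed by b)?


Lookahead 'a(?=b)' matches 'a' only when followed by 'b'.
String: 'cbcabababcbbbca'
Checking each position where char is 'a':
  pos 3: 'a' -> MATCH (next='b')
  pos 5: 'a' -> MATCH (next='b')
  pos 7: 'a' -> MATCH (next='b')
Matching positions: [3, 5, 7]
Count: 3

3


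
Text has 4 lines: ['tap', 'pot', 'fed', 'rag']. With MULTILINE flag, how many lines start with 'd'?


With MULTILINE flag, ^ matches the start of each line.
Lines: ['tap', 'pot', 'fed', 'rag']
Checking which lines start with 'd':
  Line 1: 'tap' -> no
  Line 2: 'pot' -> no
  Line 3: 'fed' -> no
  Line 4: 'rag' -> no
Matching lines: []
Count: 0

0


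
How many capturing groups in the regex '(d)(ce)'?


To count capturing groups, count each '(' that starts a group.
Pattern: '(d)(ce)'
Walking through the pattern:
  Position 0: '(' -> group #1
  Position 3: '(' -> group #2
Total capturing groups: 2

2


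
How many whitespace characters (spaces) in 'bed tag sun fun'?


\s matches whitespace characters (spaces, tabs, etc.).
Text: 'bed tag sun fun'
This text has 4 words separated by spaces.
Number of spaces = number of words - 1 = 4 - 1 = 3

3


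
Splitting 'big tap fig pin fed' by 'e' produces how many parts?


Splitting by 'e' breaks the string at each occurrence of the separator.
Text: 'big tap fig pin fed'
Parts after split:
  Part 1: 'big tap fig pin f'
  Part 2: 'd'
Total parts: 2

2


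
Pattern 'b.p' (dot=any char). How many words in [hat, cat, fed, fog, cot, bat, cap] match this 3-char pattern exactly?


Pattern 'b.p' means: starts with 'b', any single char, ends with 'p'.
Checking each word (must be exactly 3 chars):
  'hat' (len=3): no
  'cat' (len=3): no
  'fed' (len=3): no
  'fog' (len=3): no
  'cot' (len=3): no
  'bat' (len=3): no
  'cap' (len=3): no
Matching words: []
Total: 0

0


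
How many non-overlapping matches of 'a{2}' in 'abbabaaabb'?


Pattern 'a{2}' matches exactly 2 consecutive a's (greedy, non-overlapping).
String: 'abbabaaabb'
Scanning for runs of a's:
  Run at pos 0: 'a' (length 1) -> 0 match(es)
  Run at pos 3: 'a' (length 1) -> 0 match(es)
  Run at pos 5: 'aaa' (length 3) -> 1 match(es)
Matches found: ['aa']
Total: 1

1


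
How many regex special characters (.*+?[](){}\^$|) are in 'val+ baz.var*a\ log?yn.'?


Regex special characters are: . * + ? [ ] ( ) { } \ ^ $ |
Scanning 'val+ baz.var*a\ log?yn.':
  pos 3: '+' -> SPECIAL
  pos 8: '.' -> SPECIAL
  pos 12: '*' -> SPECIAL
  pos 14: '\' -> SPECIAL
  pos 19: '?' -> SPECIAL
  pos 22: '.' -> SPECIAL
Special chars found: ['+', '.', '*', '\\', '?', '.']
Total: 6

6


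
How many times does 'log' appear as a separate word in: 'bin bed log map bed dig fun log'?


Scanning each word for exact match 'log':
  Word 1: 'bin' -> no
  Word 2: 'bed' -> no
  Word 3: 'log' -> MATCH
  Word 4: 'map' -> no
  Word 5: 'bed' -> no
  Word 6: 'dig' -> no
  Word 7: 'fun' -> no
  Word 8: 'log' -> MATCH
Total matches: 2

2


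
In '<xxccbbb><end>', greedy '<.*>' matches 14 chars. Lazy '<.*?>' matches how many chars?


Greedy '<.*>' tries to match as MUCH as possible.
Lazy '<.*?>' tries to match as LITTLE as possible.

String: '<xxccbbb><end>'
Greedy '<.*>' starts at first '<' and extends to the LAST '>': '<xxccbbb><end>' (14 chars)
Lazy '<.*?>' starts at first '<' and stops at the FIRST '>': '<xxccbbb>' (9 chars)

9


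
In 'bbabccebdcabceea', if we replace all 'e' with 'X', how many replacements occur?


re.sub('e', 'X', text) replaces every occurrence of 'e' with 'X'.
Text: 'bbabccebdcabceea'
Scanning for 'e':
  pos 6: 'e' -> replacement #1
  pos 13: 'e' -> replacement #2
  pos 14: 'e' -> replacement #3
Total replacements: 3

3


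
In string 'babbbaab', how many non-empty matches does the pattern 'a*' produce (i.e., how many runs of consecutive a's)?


Pattern 'a*' matches zero or more a's. We want non-empty runs of consecutive a's.
String: 'babbbaab'
Walking through the string to find runs of a's:
  Run 1: positions 1-1 -> 'a'
  Run 2: positions 5-6 -> 'aa'
Non-empty runs found: ['a', 'aa']
Count: 2

2


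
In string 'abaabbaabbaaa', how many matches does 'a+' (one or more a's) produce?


Pattern 'a+' matches one or more consecutive a's.
String: 'abaabbaabbaaa'
Scanning for runs of a:
  Match 1: 'a' (length 1)
  Match 2: 'aa' (length 2)
  Match 3: 'aa' (length 2)
  Match 4: 'aaa' (length 3)
Total matches: 4

4


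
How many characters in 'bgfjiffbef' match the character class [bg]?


Character class [bg] matches any of: {b, g}
Scanning string 'bgfjiffbef' character by character:
  pos 0: 'b' -> MATCH
  pos 1: 'g' -> MATCH
  pos 2: 'f' -> no
  pos 3: 'j' -> no
  pos 4: 'i' -> no
  pos 5: 'f' -> no
  pos 6: 'f' -> no
  pos 7: 'b' -> MATCH
  pos 8: 'e' -> no
  pos 9: 'f' -> no
Total matches: 3

3


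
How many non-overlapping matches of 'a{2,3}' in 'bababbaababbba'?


Pattern 'a{2,3}' matches between 2 and 3 consecutive a's (greedy).
String: 'bababbaababbba'
Finding runs of a's and applying greedy matching:
  Run at pos 1: 'a' (length 1)
  Run at pos 3: 'a' (length 1)
  Run at pos 6: 'aa' (length 2)
  Run at pos 9: 'a' (length 1)
  Run at pos 13: 'a' (length 1)
Matches: ['aa']
Count: 1

1


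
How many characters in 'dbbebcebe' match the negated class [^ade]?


Negated class [^ade] matches any char NOT in {a, d, e}
Scanning 'dbbebcebe':
  pos 0: 'd' -> no (excluded)
  pos 1: 'b' -> MATCH
  pos 2: 'b' -> MATCH
  pos 3: 'e' -> no (excluded)
  pos 4: 'b' -> MATCH
  pos 5: 'c' -> MATCH
  pos 6: 'e' -> no (excluded)
  pos 7: 'b' -> MATCH
  pos 8: 'e' -> no (excluded)
Total matches: 5

5


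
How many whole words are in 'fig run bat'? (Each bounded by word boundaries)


Word boundaries (\b) mark the start/end of each word.
Text: 'fig run bat'
Splitting by whitespace:
  Word 1: 'fig'
  Word 2: 'run'
  Word 3: 'bat'
Total whole words: 3

3


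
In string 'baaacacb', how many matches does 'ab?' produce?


Pattern 'ab?' matches 'a' optionally followed by 'b'.
String: 'baaacacb'
Scanning left to right for 'a' then checking next char:
  Match 1: 'a' (a not followed by b)
  Match 2: 'a' (a not followed by b)
  Match 3: 'a' (a not followed by b)
  Match 4: 'a' (a not followed by b)
Total matches: 4

4


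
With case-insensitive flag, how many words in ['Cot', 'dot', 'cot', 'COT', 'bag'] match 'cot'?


Case-insensitive matching: compare each word's lowercase form to 'cot'.
  'Cot' -> lower='cot' -> MATCH
  'dot' -> lower='dot' -> no
  'cot' -> lower='cot' -> MATCH
  'COT' -> lower='cot' -> MATCH
  'bag' -> lower='bag' -> no
Matches: ['Cot', 'cot', 'COT']
Count: 3

3


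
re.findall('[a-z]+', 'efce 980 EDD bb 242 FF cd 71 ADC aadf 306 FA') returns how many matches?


Pattern '[a-z]+' finds one or more lowercase letters.
Text: 'efce 980 EDD bb 242 FF cd 71 ADC aadf 306 FA'
Scanning for matches:
  Match 1: 'efce'
  Match 2: 'bb'
  Match 3: 'cd'
  Match 4: 'aadf'
Total matches: 4

4


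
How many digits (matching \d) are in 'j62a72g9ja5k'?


\d matches any digit 0-9.
Scanning 'j62a72g9ja5k':
  pos 1: '6' -> DIGIT
  pos 2: '2' -> DIGIT
  pos 4: '7' -> DIGIT
  pos 5: '2' -> DIGIT
  pos 7: '9' -> DIGIT
  pos 10: '5' -> DIGIT
Digits found: ['6', '2', '7', '2', '9', '5']
Total: 6

6


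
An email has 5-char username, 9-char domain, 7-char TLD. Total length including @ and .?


An email address has format: username@domain.tld
Username length: 5
'@' character: 1
Domain length: 9
'.' character: 1
TLD length: 7
Total = 5 + 1 + 9 + 1 + 7 = 23

23


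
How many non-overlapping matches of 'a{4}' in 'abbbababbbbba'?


Pattern 'a{4}' matches exactly 4 consecutive a's (greedy, non-overlapping).
String: 'abbbababbbbba'
Scanning for runs of a's:
  Run at pos 0: 'a' (length 1) -> 0 match(es)
  Run at pos 4: 'a' (length 1) -> 0 match(es)
  Run at pos 6: 'a' (length 1) -> 0 match(es)
  Run at pos 12: 'a' (length 1) -> 0 match(es)
Matches found: []
Total: 0

0


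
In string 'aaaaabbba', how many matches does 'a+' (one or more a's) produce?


Pattern 'a+' matches one or more consecutive a's.
String: 'aaaaabbba'
Scanning for runs of a:
  Match 1: 'aaaaa' (length 5)
  Match 2: 'a' (length 1)
Total matches: 2

2


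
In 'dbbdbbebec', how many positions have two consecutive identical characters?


Looking for consecutive identical characters in 'dbbdbbebec':
  pos 0-1: 'd' vs 'b' -> different
  pos 1-2: 'b' vs 'b' -> MATCH ('bb')
  pos 2-3: 'b' vs 'd' -> different
  pos 3-4: 'd' vs 'b' -> different
  pos 4-5: 'b' vs 'b' -> MATCH ('bb')
  pos 5-6: 'b' vs 'e' -> different
  pos 6-7: 'e' vs 'b' -> different
  pos 7-8: 'b' vs 'e' -> different
  pos 8-9: 'e' vs 'c' -> different
Consecutive identical pairs: ['bb', 'bb']
Count: 2

2


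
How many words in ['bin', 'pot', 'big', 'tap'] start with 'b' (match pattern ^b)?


Pattern ^b anchors to start of word. Check which words begin with 'b':
  'bin' -> MATCH (starts with 'b')
  'pot' -> no
  'big' -> MATCH (starts with 'b')
  'tap' -> no
Matching words: ['bin', 'big']
Count: 2

2


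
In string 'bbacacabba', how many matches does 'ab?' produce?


Pattern 'ab?' matches 'a' optionally followed by 'b'.
String: 'bbacacabba'
Scanning left to right for 'a' then checking next char:
  Match 1: 'a' (a not followed by b)
  Match 2: 'a' (a not followed by b)
  Match 3: 'ab' (a followed by b)
  Match 4: 'a' (a not followed by b)
Total matches: 4

4


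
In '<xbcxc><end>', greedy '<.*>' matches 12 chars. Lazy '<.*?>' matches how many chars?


Greedy '<.*>' tries to match as MUCH as possible.
Lazy '<.*?>' tries to match as LITTLE as possible.

String: '<xbcxc><end>'
Greedy '<.*>' starts at first '<' and extends to the LAST '>': '<xbcxc><end>' (12 chars)
Lazy '<.*?>' starts at first '<' and stops at the FIRST '>': '<xbcxc>' (7 chars)

7


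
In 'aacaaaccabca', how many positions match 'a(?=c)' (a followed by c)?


Lookahead 'a(?=c)' matches 'a' only when followed by 'c'.
String: 'aacaaaccabca'
Checking each position where char is 'a':
  pos 0: 'a' -> no (next='a')
  pos 1: 'a' -> MATCH (next='c')
  pos 3: 'a' -> no (next='a')
  pos 4: 'a' -> no (next='a')
  pos 5: 'a' -> MATCH (next='c')
  pos 8: 'a' -> no (next='b')
Matching positions: [1, 5]
Count: 2

2


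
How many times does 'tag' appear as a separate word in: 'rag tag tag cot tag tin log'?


Scanning each word for exact match 'tag':
  Word 1: 'rag' -> no
  Word 2: 'tag' -> MATCH
  Word 3: 'tag' -> MATCH
  Word 4: 'cot' -> no
  Word 5: 'tag' -> MATCH
  Word 6: 'tin' -> no
  Word 7: 'log' -> no
Total matches: 3

3


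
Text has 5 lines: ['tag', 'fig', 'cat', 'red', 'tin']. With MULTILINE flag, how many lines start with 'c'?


With MULTILINE flag, ^ matches the start of each line.
Lines: ['tag', 'fig', 'cat', 'red', 'tin']
Checking which lines start with 'c':
  Line 1: 'tag' -> no
  Line 2: 'fig' -> no
  Line 3: 'cat' -> MATCH
  Line 4: 'red' -> no
  Line 5: 'tin' -> no
Matching lines: ['cat']
Count: 1

1


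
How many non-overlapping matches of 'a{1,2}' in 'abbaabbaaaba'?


Pattern 'a{1,2}' matches between 1 and 2 consecutive a's (greedy).
String: 'abbaabbaaaba'
Finding runs of a's and applying greedy matching:
  Run at pos 0: 'a' (length 1)
  Run at pos 3: 'aa' (length 2)
  Run at pos 7: 'aaa' (length 3)
  Run at pos 11: 'a' (length 1)
Matches: ['a', 'aa', 'aa', 'a', 'a']
Count: 5

5


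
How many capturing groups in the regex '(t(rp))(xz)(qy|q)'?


To count capturing groups, count each '(' that starts a group.
Pattern: '(t(rp))(xz)(qy|q)'
Walking through the pattern:
  Position 0: '(' -> group #1
  Position 2: '(' -> group #2
  Position 7: '(' -> group #3
  Position 11: '(' -> group #4
Total capturing groups: 4

4


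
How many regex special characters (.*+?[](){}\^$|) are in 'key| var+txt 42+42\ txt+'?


Regex special characters are: . * + ? [ ] ( ) { } \ ^ $ |
Scanning 'key| var+txt 42+42\ txt+':
  pos 3: '|' -> SPECIAL
  pos 8: '+' -> SPECIAL
  pos 15: '+' -> SPECIAL
  pos 18: '\' -> SPECIAL
  pos 23: '+' -> SPECIAL
Special chars found: ['|', '+', '+', '\\', '+']
Total: 5

5
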